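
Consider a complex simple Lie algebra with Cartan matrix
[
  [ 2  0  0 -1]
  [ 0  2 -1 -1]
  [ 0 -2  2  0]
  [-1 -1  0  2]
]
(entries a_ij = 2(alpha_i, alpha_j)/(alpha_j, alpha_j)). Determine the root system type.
The matrix has rank 4 with 2's on the diagonal. Reading the off-diagonal entries as Dynkin edges (a single edge where a_ij = a_ji = -1; a double or triple edge where a_ij * a_ji = 2 or 3), the diagram is a chain of 4 nodes with a double edge at one end; the terminal node there is the unique long simple root (C_4). One simple-root ordering that puts it in standard form is (alpha_1, alpha_4, alpha_2, alpha_3). So the algebra is type C_4, i.e. sp(8).

C_4 (sp(8))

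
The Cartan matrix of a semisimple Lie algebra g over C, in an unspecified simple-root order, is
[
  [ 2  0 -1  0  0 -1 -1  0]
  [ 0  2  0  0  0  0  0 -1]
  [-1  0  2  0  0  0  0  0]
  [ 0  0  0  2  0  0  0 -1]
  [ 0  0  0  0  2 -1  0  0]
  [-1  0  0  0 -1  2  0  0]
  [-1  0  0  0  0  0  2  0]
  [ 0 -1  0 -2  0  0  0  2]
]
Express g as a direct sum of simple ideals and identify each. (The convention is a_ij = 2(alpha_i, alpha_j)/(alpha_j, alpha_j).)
The diagram associated to this matrix has two connected components: the simple roots {alpha_2, alpha_4, alpha_8} form a chain of 3 nodes with a double edge at one end; the terminal node there is the unique short simple root (B_3), and {alpha_1, alpha_3, alpha_5, alpha_6, alpha_7} form a chain of 3 nodes with a fork of two nodes at one end (D_5). A semisimple Lie algebra decomposes uniquely as the direct sum of simple ideals, one per connected component of its Dynkin diagram, so g ≅ B_3 ⊕ D_5 (dimension 21 + 45 = 66).

B3 + D5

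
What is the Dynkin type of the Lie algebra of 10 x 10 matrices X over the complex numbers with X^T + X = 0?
D_5 (so(10))

This is so(10) with 10 even, which has dimension 10(10-1)/2 = 45 and rank 10/2 = 5. In the classification of classical Lie algebras, the orthogonal algebra so(2n) in an even number of variables has type D_n; here n = 5, so the Dynkin diagram is a chain of 3 nodes with a fork of two nodes at one end (D_5). Hence the type is D_5.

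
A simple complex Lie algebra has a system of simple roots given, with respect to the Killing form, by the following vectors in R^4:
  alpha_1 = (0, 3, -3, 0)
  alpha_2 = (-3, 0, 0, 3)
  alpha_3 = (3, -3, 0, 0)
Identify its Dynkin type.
Compute the Cartan integers a_ij = 2(alpha_i, alpha_j)/(alpha_j, alpha_j); the resulting 3x3 Cartan matrix is
[[2, 0, -1], [0, 2, -1], [-1, -1, 2]].
All simple roots have the same length, so the diagram is simply laced. The associated Dynkin diagram is a chain of 3 nodes with single edges (A_3), so the type is A_3 (the algebra sl(4)).

A_3 (sl(4))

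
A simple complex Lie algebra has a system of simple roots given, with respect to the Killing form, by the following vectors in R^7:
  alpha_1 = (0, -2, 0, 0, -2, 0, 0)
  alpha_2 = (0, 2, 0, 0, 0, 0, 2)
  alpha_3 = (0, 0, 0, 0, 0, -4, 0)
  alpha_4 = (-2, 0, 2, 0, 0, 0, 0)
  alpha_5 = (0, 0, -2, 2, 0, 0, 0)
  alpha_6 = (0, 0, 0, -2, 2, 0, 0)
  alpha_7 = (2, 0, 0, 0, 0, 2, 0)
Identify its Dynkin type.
C7

Compute the Cartan integers a_ij = 2(alpha_i, alpha_j)/(alpha_j, alpha_j); the resulting 7x7 Cartan matrix is
[[2, -1, 0, 0, 0, -1, 0], [-1, 2, 0, 0, 0, 0, 0], [0, 0, 2, 0, 0, 0, -2], [0, 0, 0, 2, -1, 0, -1], [0, 0, 0, -1, 2, -1, 0], [-1, 0, 0, 0, -1, 2, 0], [0, 0, -1, -1, 0, 0, 2]].
The roots have two lengths (squared-length ratio 2:1); the short ones are alpha_{1,2,4,5,6,7}. The associated Dynkin diagram is a chain of 7 nodes with a double edge at one end; the terminal node there is the unique long simple root (C_7), so the type is C_7 (the algebra sp(14)).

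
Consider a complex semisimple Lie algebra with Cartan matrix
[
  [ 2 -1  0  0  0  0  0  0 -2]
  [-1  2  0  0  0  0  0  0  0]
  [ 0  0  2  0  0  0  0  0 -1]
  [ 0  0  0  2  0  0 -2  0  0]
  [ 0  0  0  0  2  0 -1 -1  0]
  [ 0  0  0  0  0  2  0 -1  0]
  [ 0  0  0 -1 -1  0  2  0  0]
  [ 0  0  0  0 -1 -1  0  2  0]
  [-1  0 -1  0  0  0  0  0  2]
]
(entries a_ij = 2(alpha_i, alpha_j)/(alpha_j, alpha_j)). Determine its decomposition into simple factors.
The diagram associated to this matrix has two connected components: the simple roots {alpha_4, alpha_5, alpha_6, alpha_7, alpha_8} form a chain of 5 nodes with a double edge at one end; the terminal node there is the unique long simple root (C_5), and {alpha_1, alpha_2, alpha_3, alpha_9} form a chain of 4 nodes with a double edge between the middle two (F_4). A semisimple Lie algebra decomposes uniquely as the direct sum of simple ideals, one per connected component of its Dynkin diagram, so g ≅ C_5 ⊕ F_4 (dimension 55 + 52 = 107).

C_5 + F_4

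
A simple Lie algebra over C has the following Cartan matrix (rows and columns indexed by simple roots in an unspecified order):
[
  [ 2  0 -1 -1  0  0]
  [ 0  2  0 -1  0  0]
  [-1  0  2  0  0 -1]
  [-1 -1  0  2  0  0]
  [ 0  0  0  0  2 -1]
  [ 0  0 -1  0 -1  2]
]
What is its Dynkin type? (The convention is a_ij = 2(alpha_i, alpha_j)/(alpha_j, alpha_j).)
The matrix has rank 6 with 2's on the diagonal. Reading the off-diagonal entries as Dynkin edges (a single edge where a_ij = a_ji = -1; a double or triple edge where a_ij * a_ji = 2 or 3), the diagram is a chain of 6 nodes with single edges (A_6). One simple-root ordering that puts it in standard form is (alpha_2, alpha_4, alpha_1, alpha_3, alpha_6, alpha_5). So the algebra is type A_6, i.e. sl(7).

type A_6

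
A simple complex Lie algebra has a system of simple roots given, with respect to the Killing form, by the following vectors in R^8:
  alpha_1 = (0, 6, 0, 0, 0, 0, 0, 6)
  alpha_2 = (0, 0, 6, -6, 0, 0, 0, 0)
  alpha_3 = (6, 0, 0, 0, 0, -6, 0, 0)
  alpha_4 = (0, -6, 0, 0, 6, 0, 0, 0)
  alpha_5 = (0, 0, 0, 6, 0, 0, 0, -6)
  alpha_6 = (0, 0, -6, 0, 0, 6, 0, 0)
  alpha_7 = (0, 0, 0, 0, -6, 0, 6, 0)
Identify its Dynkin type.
Compute the Cartan integers a_ij = 2(alpha_i, alpha_j)/(alpha_j, alpha_j); the resulting 7x7 Cartan matrix is
[[2, 0, 0, -1, -1, 0, 0], [0, 2, 0, 0, -1, -1, 0], [0, 0, 2, 0, 0, -1, 0], [-1, 0, 0, 2, 0, 0, -1], [-1, -1, 0, 0, 2, 0, 0], [0, -1, -1, 0, 0, 2, 0], [0, 0, 0, -1, 0, 0, 2]].
All simple roots have the same length, so the diagram is simply laced. The associated Dynkin diagram is a chain of 7 nodes with single edges (A_7), so the type is A_7 (the algebra sl(8)).

type A_7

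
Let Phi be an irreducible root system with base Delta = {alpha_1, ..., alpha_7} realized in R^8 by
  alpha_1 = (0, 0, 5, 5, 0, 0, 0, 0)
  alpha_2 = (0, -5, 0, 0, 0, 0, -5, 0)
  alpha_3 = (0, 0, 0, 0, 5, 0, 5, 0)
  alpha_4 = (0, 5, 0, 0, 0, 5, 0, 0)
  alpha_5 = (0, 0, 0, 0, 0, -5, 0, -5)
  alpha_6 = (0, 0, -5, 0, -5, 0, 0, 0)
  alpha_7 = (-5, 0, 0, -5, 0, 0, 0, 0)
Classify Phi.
A_7

Compute the Cartan integers a_ij = 2(alpha_i, alpha_j)/(alpha_j, alpha_j); the resulting 7x7 Cartan matrix is
[[2, 0, 0, 0, 0, -1, -1], [0, 2, -1, -1, 0, 0, 0], [0, -1, 2, 0, 0, -1, 0], [0, -1, 0, 2, -1, 0, 0], [0, 0, 0, -1, 2, 0, 0], [-1, 0, -1, 0, 0, 2, 0], [-1, 0, 0, 0, 0, 0, 2]].
All simple roots have the same length, so the diagram is simply laced. The associated Dynkin diagram is a chain of 7 nodes with single edges (A_7), so the type is A_7 (the algebra sl(8)).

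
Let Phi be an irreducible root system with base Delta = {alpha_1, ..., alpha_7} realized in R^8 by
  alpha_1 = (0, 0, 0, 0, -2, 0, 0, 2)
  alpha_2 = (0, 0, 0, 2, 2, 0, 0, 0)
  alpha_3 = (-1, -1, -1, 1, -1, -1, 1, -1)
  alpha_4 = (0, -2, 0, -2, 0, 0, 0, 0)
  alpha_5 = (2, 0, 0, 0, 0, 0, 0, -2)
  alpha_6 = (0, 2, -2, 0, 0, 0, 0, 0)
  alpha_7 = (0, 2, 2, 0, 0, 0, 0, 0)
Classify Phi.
Compute the Cartan integers a_ij = 2(alpha_i, alpha_j)/(alpha_j, alpha_j); the resulting 7x7 Cartan matrix is
[[2, -1, 0, 0, -1, 0, 0], [-1, 2, 0, -1, 0, 0, 0], [0, 0, 2, 0, 0, 0, -1], [0, -1, 0, 2, 0, -1, -1], [-1, 0, 0, 0, 2, 0, 0], [0, 0, 0, -1, 0, 2, 0], [0, 0, -1, -1, 0, 0, 2]].
All simple roots have the same length, so the diagram is simply laced. The associated Dynkin diagram is a chain of 6 nodes with one extra node attached to the third node from one end (E_7), so the type is E_7.

E_7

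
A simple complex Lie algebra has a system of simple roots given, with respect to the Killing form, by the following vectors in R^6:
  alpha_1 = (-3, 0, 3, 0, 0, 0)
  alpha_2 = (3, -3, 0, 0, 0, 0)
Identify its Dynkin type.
A_2

Compute the Cartan integers a_ij = 2(alpha_i, alpha_j)/(alpha_j, alpha_j); the resulting 2x2 Cartan matrix is
[[2, -1], [-1, 2]].
All simple roots have the same length, so the diagram is simply laced. The associated Dynkin diagram is a chain of 2 nodes with single edges (A_2), so the type is A_2 (the algebra sl(3)).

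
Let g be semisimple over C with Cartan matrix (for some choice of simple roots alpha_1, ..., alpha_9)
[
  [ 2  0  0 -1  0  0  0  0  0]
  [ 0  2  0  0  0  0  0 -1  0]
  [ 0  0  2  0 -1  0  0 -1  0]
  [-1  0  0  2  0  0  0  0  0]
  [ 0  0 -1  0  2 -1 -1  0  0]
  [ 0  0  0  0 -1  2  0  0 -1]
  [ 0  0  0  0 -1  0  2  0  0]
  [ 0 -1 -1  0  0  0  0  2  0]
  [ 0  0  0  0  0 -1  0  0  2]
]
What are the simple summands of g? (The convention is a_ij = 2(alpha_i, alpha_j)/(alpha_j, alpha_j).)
A_2 ⊕ E_7

The diagram associated to this matrix has two connected components: the simple roots {alpha_1, alpha_4} form a chain of 2 nodes with single edges (A_2), and {alpha_2, alpha_3, alpha_5, alpha_6, alpha_7, alpha_8, alpha_9} form a chain of 6 nodes with one extra node attached to the third node from one end (E_7). A semisimple Lie algebra decomposes uniquely as the direct sum of simple ideals, one per connected component of its Dynkin diagram, so g ≅ A_2 ⊕ E_7 (dimension 8 + 133 = 141).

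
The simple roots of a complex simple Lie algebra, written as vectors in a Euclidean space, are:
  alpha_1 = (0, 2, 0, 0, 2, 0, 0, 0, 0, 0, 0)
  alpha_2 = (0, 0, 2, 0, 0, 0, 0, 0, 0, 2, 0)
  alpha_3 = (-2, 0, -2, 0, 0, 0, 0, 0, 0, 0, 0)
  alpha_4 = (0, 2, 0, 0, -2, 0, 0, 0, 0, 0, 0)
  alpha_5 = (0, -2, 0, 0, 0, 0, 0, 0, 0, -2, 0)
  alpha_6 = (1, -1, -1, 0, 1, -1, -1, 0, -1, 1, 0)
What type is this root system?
Compute the Cartan integers a_ij = 2(alpha_i, alpha_j)/(alpha_j, alpha_j); the resulting 6x6 Cartan matrix is
[[2, 0, 0, 0, -1, 0], [0, 2, -1, 0, -1, 0], [0, -1, 2, 0, 0, 0], [0, 0, 0, 2, -1, -1], [-1, -1, 0, -1, 2, 0], [0, 0, 0, -1, 0, 2]].
All simple roots have the same length, so the diagram is simply laced. The associated Dynkin diagram is a chain of 5 nodes with one extra node attached to the third node from one end (E_6), so the type is E_6.

E6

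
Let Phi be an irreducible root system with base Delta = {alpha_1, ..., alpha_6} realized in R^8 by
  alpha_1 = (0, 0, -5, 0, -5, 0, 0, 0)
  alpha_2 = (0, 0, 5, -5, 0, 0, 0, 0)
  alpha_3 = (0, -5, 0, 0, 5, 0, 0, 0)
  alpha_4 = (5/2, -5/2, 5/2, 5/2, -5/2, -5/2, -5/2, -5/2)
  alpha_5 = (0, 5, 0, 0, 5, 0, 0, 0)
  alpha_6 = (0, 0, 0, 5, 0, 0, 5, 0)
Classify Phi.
Compute the Cartan integers a_ij = 2(alpha_i, alpha_j)/(alpha_j, alpha_j); the resulting 6x6 Cartan matrix is
[[2, -1, -1, 0, -1, 0], [-1, 2, 0, 0, 0, -1], [-1, 0, 2, 0, 0, 0], [0, 0, 0, 2, -1, 0], [-1, 0, 0, -1, 2, 0], [0, -1, 0, 0, 0, 2]].
All simple roots have the same length, so the diagram is simply laced. The associated Dynkin diagram is a chain of 5 nodes with one extra node attached to the third node from one end (E_6), so the type is E_6.

E_6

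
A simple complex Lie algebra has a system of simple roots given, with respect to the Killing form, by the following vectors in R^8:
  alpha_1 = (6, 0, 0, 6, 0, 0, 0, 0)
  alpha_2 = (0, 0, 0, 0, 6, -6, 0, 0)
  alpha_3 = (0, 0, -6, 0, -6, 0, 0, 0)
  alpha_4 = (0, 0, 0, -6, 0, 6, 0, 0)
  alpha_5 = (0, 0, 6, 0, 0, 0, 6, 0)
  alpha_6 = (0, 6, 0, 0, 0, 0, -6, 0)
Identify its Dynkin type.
Compute the Cartan integers a_ij = 2(alpha_i, alpha_j)/(alpha_j, alpha_j); the resulting 6x6 Cartan matrix is
[[2, 0, 0, -1, 0, 0], [0, 2, -1, -1, 0, 0], [0, -1, 2, 0, -1, 0], [-1, -1, 0, 2, 0, 0], [0, 0, -1, 0, 2, -1], [0, 0, 0, 0, -1, 2]].
All simple roots have the same length, so the diagram is simply laced. The associated Dynkin diagram is a chain of 6 nodes with single edges (A_6), so the type is A_6 (the algebra sl(7)).

type A_6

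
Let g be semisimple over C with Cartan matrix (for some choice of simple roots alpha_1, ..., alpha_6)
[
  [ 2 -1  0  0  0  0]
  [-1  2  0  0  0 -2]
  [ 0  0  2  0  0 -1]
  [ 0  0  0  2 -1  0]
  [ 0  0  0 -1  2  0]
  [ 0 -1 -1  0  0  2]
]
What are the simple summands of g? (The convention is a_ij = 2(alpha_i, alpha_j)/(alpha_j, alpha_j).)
The diagram associated to this matrix has two connected components: the simple roots {alpha_4, alpha_5} form a chain of 2 nodes with single edges (A_2), and {alpha_1, alpha_2, alpha_3, alpha_6} form a chain of 4 nodes with a double edge between the middle two (F_4). A semisimple Lie algebra decomposes uniquely as the direct sum of simple ideals, one per connected component of its Dynkin diagram, so g ≅ A_2 ⊕ F_4 (dimension 8 + 52 = 60).

A2 ⊕ F4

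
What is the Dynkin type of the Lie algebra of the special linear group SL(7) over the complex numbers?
This is sl(7), which has dimension 7^2 - 1 = 48 and rank 7 - 1 = 6 (a Cartan subalgebra is the diagonal traceless matrices). In the classification of classical Lie algebras, the special linear algebra sl(n+1) has type A_n; here n = 6, so the Dynkin diagram is a chain of 6 nodes with single edges (A_6). Hence the type is A_6.

type A_6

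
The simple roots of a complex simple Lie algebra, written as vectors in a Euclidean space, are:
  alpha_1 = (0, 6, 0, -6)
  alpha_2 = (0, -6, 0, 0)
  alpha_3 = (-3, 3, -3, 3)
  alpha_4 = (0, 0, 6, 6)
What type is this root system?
Compute the Cartan integers a_ij = 2(alpha_i, alpha_j)/(alpha_j, alpha_j); the resulting 4x4 Cartan matrix is
[[2, -2, 0, -1], [-1, 2, -1, 0], [0, -1, 2, 0], [-1, 0, 0, 2]].
The roots have two lengths (squared-length ratio 2:1); the short ones are alpha_{2,3}. The associated Dynkin diagram is a chain of 4 nodes with a double edge between the middle two (F_4), so the type is F_4.

F_4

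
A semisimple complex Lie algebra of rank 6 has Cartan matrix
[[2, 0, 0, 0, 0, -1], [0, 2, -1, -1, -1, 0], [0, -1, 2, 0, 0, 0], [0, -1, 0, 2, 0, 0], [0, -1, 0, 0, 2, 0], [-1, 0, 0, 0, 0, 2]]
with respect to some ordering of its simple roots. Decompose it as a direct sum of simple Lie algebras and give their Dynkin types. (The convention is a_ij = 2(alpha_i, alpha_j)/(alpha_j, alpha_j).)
The diagram associated to this matrix has two connected components: the simple roots {alpha_1, alpha_6} form a chain of 2 nodes with single edges (A_2), and {alpha_2, alpha_3, alpha_4, alpha_5} form a chain of 2 nodes with a fork of two nodes at one end (D_4). A semisimple Lie algebra decomposes uniquely as the direct sum of simple ideals, one per connected component of its Dynkin diagram, so g ≅ A_2 ⊕ D_4 (dimension 8 + 28 = 36).

type A_2 + type D_4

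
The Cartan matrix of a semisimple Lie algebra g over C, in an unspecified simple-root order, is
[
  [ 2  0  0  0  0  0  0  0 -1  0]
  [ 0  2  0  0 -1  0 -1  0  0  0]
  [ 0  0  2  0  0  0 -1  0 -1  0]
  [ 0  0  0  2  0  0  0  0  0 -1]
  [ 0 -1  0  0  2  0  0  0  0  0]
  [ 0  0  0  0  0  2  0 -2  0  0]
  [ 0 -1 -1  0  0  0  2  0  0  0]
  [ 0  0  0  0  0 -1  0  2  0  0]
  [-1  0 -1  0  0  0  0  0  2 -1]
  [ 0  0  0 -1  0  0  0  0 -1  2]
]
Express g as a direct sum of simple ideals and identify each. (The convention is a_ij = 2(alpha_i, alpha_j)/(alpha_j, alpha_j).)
The diagram associated to this matrix has two connected components: the simple roots {alpha_6, alpha_8} form a chain of 2 nodes with a double edge at one end; the terminal node there is the unique short simple root (B_2), and {alpha_1, alpha_2, alpha_3, alpha_4, alpha_5, alpha_7, alpha_9, alpha_10} form a chain of 7 nodes with one extra node attached to the third node from one end (E_8). A semisimple Lie algebra decomposes uniquely as the direct sum of simple ideals, one per connected component of its Dynkin diagram, so g ≅ B_2 ⊕ E_8 (dimension 10 + 248 = 258).

B2 ⊕ E8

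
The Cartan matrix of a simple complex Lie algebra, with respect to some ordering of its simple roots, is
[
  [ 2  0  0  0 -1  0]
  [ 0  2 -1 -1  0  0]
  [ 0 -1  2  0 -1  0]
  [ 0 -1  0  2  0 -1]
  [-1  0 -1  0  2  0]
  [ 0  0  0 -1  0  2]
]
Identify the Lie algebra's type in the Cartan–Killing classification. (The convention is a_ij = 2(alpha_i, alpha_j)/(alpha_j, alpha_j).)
A_6 (sl(7))

The matrix has rank 6 with 2's on the diagonal. Reading the off-diagonal entries as Dynkin edges (a single edge where a_ij = a_ji = -1; a double or triple edge where a_ij * a_ji = 2 or 3), the diagram is a chain of 6 nodes with single edges (A_6). One simple-root ordering that puts it in standard form is (alpha_1, alpha_5, alpha_3, alpha_2, alpha_4, alpha_6). So the algebra is type A_6, i.e. sl(7).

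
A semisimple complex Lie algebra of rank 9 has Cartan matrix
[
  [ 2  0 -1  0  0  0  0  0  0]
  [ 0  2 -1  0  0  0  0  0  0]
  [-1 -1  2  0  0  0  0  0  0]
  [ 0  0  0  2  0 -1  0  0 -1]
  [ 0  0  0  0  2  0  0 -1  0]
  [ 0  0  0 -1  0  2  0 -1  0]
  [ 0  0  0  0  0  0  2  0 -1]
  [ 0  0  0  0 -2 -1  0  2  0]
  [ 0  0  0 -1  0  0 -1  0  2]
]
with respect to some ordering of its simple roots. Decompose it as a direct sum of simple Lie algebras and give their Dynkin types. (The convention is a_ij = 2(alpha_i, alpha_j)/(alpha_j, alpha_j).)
A_3 + B_6

The diagram associated to this matrix has two connected components: the simple roots {alpha_1, alpha_2, alpha_3} form a chain of 3 nodes with single edges (A_3), and {alpha_4, alpha_5, alpha_6, alpha_7, alpha_8, alpha_9} form a chain of 6 nodes with a double edge at one end; the terminal node there is the unique short simple root (B_6). A semisimple Lie algebra decomposes uniquely as the direct sum of simple ideals, one per connected component of its Dynkin diagram, so g ≅ A_3 ⊕ B_6 (dimension 15 + 78 = 93).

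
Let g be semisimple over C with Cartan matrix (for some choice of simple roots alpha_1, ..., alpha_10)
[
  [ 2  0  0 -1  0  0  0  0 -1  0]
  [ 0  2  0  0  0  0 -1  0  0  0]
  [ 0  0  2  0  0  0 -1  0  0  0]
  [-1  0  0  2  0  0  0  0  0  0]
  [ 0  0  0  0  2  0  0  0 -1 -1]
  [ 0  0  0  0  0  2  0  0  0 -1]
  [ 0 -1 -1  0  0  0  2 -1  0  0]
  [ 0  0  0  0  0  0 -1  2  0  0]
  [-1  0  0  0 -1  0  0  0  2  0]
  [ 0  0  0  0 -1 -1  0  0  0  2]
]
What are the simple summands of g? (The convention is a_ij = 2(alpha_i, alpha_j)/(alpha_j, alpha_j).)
The diagram associated to this matrix has two connected components: the simple roots {alpha_1, alpha_4, alpha_5, alpha_6, alpha_9, alpha_10} form a chain of 6 nodes with single edges (A_6), and {alpha_2, alpha_3, alpha_7, alpha_8} form a chain of 2 nodes with a fork of two nodes at one end (D_4). A semisimple Lie algebra decomposes uniquely as the direct sum of simple ideals, one per connected component of its Dynkin diagram, so g ≅ A_6 ⊕ D_4 (dimension 48 + 28 = 76).

type A_6 ⊕ type D_4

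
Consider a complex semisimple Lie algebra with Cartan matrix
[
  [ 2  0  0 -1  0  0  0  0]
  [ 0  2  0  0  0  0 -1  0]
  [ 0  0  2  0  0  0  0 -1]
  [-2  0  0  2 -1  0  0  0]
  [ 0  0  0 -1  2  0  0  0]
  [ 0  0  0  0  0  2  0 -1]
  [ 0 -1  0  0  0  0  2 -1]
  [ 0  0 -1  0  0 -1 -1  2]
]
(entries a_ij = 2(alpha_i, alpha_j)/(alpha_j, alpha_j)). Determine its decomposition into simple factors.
B_3 (so(7)) ⊕ D_5 (so(10))

The diagram associated to this matrix has two connected components: the simple roots {alpha_1, alpha_4, alpha_5} form a chain of 3 nodes with a double edge at one end; the terminal node there is the unique short simple root (B_3), and {alpha_2, alpha_3, alpha_6, alpha_7, alpha_8} form a chain of 3 nodes with a fork of two nodes at one end (D_5). A semisimple Lie algebra decomposes uniquely as the direct sum of simple ideals, one per connected component of its Dynkin diagram, so g ≅ B_3 ⊕ D_5 (dimension 21 + 45 = 66).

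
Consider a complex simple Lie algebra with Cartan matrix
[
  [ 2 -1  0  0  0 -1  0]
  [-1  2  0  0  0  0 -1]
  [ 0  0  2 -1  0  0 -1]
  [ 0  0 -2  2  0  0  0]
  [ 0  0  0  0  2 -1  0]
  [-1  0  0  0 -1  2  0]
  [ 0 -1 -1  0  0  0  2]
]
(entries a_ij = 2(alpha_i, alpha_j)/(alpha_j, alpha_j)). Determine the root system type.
The matrix has rank 7 with 2's on the diagonal. Reading the off-diagonal entries as Dynkin edges (a single edge where a_ij = a_ji = -1; a double or triple edge where a_ij * a_ji = 2 or 3), the diagram is a chain of 7 nodes with a double edge at one end; the terminal node there is the unique long simple root (C_7). One simple-root ordering that puts it in standard form is (alpha_5, alpha_6, alpha_1, alpha_2, alpha_7, alpha_3, alpha_4). So the algebra is type C_7, i.e. sp(14).

C7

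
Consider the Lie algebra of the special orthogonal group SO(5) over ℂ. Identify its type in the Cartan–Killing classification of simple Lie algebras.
This is so(5) with 5 odd, which has dimension 5(5-1)/2 = 10 and rank (5-1)/2 = 2. In the classification of classical Lie algebras, the orthogonal algebra so(2n+1) in an odd number of variables has type B_n; here n = 2, so the Dynkin diagram is a chain of 2 nodes with a double edge at one end; the terminal node there is the unique short simple root (B_2). Hence the type is B_2.

B_2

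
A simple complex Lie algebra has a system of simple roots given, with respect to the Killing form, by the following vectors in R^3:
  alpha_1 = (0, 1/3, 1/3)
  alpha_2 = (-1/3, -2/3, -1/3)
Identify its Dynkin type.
G_2

Compute the Cartan integers a_ij = 2(alpha_i, alpha_j)/(alpha_j, alpha_j); the resulting 2x2 Cartan matrix is
[[2, -1], [-3, 2]].
The roots have two lengths (squared-length ratio 3:1); the short ones are alpha_{1}. The associated Dynkin diagram is two nodes joined by a triple edge (G_2), so the type is G_2.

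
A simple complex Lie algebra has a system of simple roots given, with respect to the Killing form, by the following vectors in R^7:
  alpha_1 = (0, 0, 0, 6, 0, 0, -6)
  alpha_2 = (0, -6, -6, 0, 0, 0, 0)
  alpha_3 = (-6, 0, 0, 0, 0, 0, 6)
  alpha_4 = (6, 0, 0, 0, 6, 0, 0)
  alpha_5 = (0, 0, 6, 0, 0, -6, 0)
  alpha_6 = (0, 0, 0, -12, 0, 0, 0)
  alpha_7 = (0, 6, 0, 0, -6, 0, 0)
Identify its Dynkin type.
C_7

Compute the Cartan integers a_ij = 2(alpha_i, alpha_j)/(alpha_j, alpha_j); the resulting 7x7 Cartan matrix is
[[2, 0, -1, 0, 0, -1, 0], [0, 2, 0, 0, -1, 0, -1], [-1, 0, 2, -1, 0, 0, 0], [0, 0, -1, 2, 0, 0, -1], [0, -1, 0, 0, 2, 0, 0], [-2, 0, 0, 0, 0, 2, 0], [0, -1, 0, -1, 0, 0, 2]].
The roots have two lengths (squared-length ratio 2:1); the short ones are alpha_{1,2,3,4,5,7}. The associated Dynkin diagram is a chain of 7 nodes with a double edge at one end; the terminal node there is the unique long simple root (C_7), so the type is C_7 (the algebra sp(14)).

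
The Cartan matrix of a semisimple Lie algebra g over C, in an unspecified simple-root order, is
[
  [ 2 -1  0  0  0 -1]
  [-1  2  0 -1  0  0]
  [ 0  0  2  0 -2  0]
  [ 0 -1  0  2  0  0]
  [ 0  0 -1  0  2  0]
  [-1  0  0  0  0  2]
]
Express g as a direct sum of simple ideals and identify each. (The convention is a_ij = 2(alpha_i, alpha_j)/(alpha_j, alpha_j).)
A_4 ⊕ B_2

The diagram associated to this matrix has two connected components: the simple roots {alpha_1, alpha_2, alpha_4, alpha_6} form a chain of 4 nodes with single edges (A_4), and {alpha_3, alpha_5} form a chain of 2 nodes with a double edge at one end; the terminal node there is the unique short simple root (B_2). A semisimple Lie algebra decomposes uniquely as the direct sum of simple ideals, one per connected component of its Dynkin diagram, so g ≅ A_4 ⊕ B_2 (dimension 24 + 10 = 34).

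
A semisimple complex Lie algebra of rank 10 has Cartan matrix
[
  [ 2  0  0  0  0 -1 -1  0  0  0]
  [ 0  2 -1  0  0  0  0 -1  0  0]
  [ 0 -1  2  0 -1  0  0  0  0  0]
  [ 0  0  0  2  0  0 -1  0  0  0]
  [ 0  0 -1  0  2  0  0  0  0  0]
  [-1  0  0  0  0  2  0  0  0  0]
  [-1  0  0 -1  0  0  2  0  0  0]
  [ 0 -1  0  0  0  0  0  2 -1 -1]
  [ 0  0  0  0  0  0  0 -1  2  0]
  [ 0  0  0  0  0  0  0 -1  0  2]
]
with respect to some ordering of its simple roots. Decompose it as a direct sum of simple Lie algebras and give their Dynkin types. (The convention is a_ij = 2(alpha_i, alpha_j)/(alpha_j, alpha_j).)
The diagram associated to this matrix has two connected components: the simple roots {alpha_1, alpha_4, alpha_6, alpha_7} form a chain of 4 nodes with single edges (A_4), and {alpha_2, alpha_3, alpha_5, alpha_8, alpha_9, alpha_10} form a chain of 4 nodes with a fork of two nodes at one end (D_6). A semisimple Lie algebra decomposes uniquely as the direct sum of simple ideals, one per connected component of its Dynkin diagram, so g ≅ A_4 ⊕ D_6 (dimension 24 + 66 = 90).

A_4 + D_6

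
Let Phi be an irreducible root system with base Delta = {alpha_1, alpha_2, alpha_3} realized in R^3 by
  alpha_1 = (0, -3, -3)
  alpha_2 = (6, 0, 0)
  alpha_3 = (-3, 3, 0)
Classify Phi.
Compute the Cartan integers a_ij = 2(alpha_i, alpha_j)/(alpha_j, alpha_j); the resulting 3x3 Cartan matrix is
[[2, 0, -1], [0, 2, -2], [-1, -1, 2]].
The roots have two lengths (squared-length ratio 2:1); the short ones are alpha_{1,3}. The associated Dynkin diagram is a chain of 3 nodes with a double edge at one end; the terminal node there is the unique long simple root (C_3), so the type is C_3 (the algebra sp(6)).

C_3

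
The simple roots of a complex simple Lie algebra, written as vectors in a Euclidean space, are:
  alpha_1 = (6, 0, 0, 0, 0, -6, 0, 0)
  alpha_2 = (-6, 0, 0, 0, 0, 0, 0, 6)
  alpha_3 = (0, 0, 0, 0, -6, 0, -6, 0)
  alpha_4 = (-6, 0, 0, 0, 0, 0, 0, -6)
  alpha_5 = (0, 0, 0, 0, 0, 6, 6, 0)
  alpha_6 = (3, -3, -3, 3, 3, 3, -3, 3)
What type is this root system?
E_6

Compute the Cartan integers a_ij = 2(alpha_i, alpha_j)/(alpha_j, alpha_j); the resulting 6x6 Cartan matrix is
[[2, -1, 0, -1, -1, 0], [-1, 2, 0, 0, 0, 0], [0, 0, 2, 0, -1, 0], [-1, 0, 0, 2, 0, -1], [-1, 0, -1, 0, 2, 0], [0, 0, 0, -1, 0, 2]].
All simple roots have the same length, so the diagram is simply laced. The associated Dynkin diagram is a chain of 5 nodes with one extra node attached to the third node from one end (E_6), so the type is E_6.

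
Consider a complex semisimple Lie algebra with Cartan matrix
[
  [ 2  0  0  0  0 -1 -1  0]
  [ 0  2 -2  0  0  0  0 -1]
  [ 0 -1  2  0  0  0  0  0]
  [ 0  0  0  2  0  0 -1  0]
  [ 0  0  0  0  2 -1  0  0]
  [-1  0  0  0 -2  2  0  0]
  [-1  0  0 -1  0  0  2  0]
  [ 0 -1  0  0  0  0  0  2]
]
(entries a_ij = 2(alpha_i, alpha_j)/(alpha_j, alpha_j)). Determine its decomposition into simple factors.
The diagram associated to this matrix has two connected components: the simple roots {alpha_2, alpha_3, alpha_8} form a chain of 3 nodes with a double edge at one end; the terminal node there is the unique short simple root (B_3), and {alpha_1, alpha_4, alpha_5, alpha_6, alpha_7} form a chain of 5 nodes with a double edge at one end; the terminal node there is the unique short simple root (B_5). A semisimple Lie algebra decomposes uniquely as the direct sum of simple ideals, one per connected component of its Dynkin diagram, so g ≅ B_3 ⊕ B_5 (dimension 21 + 55 = 76).

B3 ⊕ B5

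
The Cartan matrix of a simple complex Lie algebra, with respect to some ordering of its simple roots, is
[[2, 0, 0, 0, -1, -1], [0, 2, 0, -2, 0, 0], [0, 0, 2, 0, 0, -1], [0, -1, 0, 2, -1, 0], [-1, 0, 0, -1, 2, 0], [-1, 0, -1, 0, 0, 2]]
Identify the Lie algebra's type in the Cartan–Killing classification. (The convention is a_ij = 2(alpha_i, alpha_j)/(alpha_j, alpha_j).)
type C_6

The matrix has rank 6 with 2's on the diagonal. Reading the off-diagonal entries as Dynkin edges (a single edge where a_ij = a_ji = -1; a double or triple edge where a_ij * a_ji = 2 or 3), the diagram is a chain of 6 nodes with a double edge at one end; the terminal node there is the unique long simple root (C_6). One simple-root ordering that puts it in standard form is (alpha_3, alpha_6, alpha_1, alpha_5, alpha_4, alpha_2). So the algebra is type C_6, i.e. sp(12).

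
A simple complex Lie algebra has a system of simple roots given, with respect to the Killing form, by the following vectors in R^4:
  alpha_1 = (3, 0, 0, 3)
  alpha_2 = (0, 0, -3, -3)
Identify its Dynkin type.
type A_2

Compute the Cartan integers a_ij = 2(alpha_i, alpha_j)/(alpha_j, alpha_j); the resulting 2x2 Cartan matrix is
[[2, -1], [-1, 2]].
All simple roots have the same length, so the diagram is simply laced. The associated Dynkin diagram is a chain of 2 nodes with single edges (A_2), so the type is A_2 (the algebra sl(3)).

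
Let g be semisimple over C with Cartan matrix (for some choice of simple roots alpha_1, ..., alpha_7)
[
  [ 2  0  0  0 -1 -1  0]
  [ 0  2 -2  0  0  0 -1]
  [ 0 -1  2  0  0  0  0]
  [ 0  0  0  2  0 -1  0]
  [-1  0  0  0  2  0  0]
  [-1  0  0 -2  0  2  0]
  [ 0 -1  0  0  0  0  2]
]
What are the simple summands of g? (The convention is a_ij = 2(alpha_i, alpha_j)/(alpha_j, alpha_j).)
B_3 (so(7)) ⊕ B_4 (so(9))

The diagram associated to this matrix has two connected components: the simple roots {alpha_2, alpha_3, alpha_7} form a chain of 3 nodes with a double edge at one end; the terminal node there is the unique short simple root (B_3), and {alpha_1, alpha_4, alpha_5, alpha_6} form a chain of 4 nodes with a double edge at one end; the terminal node there is the unique short simple root (B_4). A semisimple Lie algebra decomposes uniquely as the direct sum of simple ideals, one per connected component of its Dynkin diagram, so g ≅ B_3 ⊕ B_4 (dimension 21 + 36 = 57).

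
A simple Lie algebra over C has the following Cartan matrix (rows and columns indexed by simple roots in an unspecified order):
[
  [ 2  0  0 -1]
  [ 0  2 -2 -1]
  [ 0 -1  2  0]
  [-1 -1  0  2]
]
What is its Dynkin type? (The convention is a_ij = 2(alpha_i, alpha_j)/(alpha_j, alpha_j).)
The matrix has rank 4 with 2's on the diagonal. Reading the off-diagonal entries as Dynkin edges (a single edge where a_ij = a_ji = -1; a double or triple edge where a_ij * a_ji = 2 or 3), the diagram is a chain of 4 nodes with a double edge at one end; the terminal node there is the unique short simple root (B_4). One simple-root ordering that puts it in standard form is (alpha_1, alpha_4, alpha_2, alpha_3). So the algebra is type B_4, i.e. so(9).

type B_4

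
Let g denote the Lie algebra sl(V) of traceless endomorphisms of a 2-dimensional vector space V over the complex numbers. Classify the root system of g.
This is sl(2), which has dimension 2^2 - 1 = 3 and rank 2 - 1 = 1 (a Cartan subalgebra is the diagonal traceless matrices). In the classification of classical Lie algebras, the special linear algebra sl(n+1) has type A_n; here n = 1, so the Dynkin diagram is a chain of 1 nodes with single edges (A_1). Hence the type is A_1.

A_1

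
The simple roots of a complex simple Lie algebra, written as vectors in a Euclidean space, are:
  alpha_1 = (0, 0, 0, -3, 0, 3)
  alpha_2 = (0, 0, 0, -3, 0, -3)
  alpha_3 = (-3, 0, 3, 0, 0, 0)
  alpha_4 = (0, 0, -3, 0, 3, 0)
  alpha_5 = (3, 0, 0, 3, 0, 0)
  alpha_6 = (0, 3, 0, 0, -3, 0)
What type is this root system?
Compute the Cartan integers a_ij = 2(alpha_i, alpha_j)/(alpha_j, alpha_j); the resulting 6x6 Cartan matrix is
[[2, 0, 0, 0, -1, 0], [0, 2, 0, 0, -1, 0], [0, 0, 2, -1, -1, 0], [0, 0, -1, 2, 0, -1], [-1, -1, -1, 0, 2, 0], [0, 0, 0, -1, 0, 2]].
All simple roots have the same length, so the diagram is simply laced. The associated Dynkin diagram is a chain of 4 nodes with a fork of two nodes at one end (D_6), so the type is D_6 (the algebra so(12)).

D6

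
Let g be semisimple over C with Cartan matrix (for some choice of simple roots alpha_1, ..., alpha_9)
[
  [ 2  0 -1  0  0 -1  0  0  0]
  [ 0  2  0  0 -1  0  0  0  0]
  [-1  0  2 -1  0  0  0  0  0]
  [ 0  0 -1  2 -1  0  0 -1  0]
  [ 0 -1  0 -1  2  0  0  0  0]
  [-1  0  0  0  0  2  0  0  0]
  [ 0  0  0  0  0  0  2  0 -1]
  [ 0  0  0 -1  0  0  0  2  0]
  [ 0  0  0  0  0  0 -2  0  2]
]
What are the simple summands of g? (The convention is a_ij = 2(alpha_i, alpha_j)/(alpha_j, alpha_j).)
type B_2 + type E_7

The diagram associated to this matrix has two connected components: the simple roots {alpha_7, alpha_9} form a chain of 2 nodes with a double edge at one end; the terminal node there is the unique short simple root (B_2), and {alpha_1, alpha_2, alpha_3, alpha_4, alpha_5, alpha_6, alpha_8} form a chain of 6 nodes with one extra node attached to the third node from one end (E_7). A semisimple Lie algebra decomposes uniquely as the direct sum of simple ideals, one per connected component of its Dynkin diagram, so g ≅ B_2 ⊕ E_7 (dimension 10 + 133 = 143).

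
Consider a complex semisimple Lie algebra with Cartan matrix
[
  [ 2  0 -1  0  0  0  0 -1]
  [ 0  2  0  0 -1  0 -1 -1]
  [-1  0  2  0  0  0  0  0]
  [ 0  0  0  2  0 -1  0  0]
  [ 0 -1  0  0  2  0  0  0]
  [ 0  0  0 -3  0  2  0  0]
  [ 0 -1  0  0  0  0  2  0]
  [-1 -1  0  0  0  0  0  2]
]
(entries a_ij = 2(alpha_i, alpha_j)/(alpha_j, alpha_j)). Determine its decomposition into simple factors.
D6 ⊕ G2

The diagram associated to this matrix has two connected components: the simple roots {alpha_1, alpha_2, alpha_3, alpha_5, alpha_7, alpha_8} form a chain of 4 nodes with a fork of two nodes at one end (D_6), and {alpha_4, alpha_6} form two nodes joined by a triple edge (G_2). A semisimple Lie algebra decomposes uniquely as the direct sum of simple ideals, one per connected component of its Dynkin diagram, so g ≅ D_6 ⊕ G_2 (dimension 66 + 14 = 80).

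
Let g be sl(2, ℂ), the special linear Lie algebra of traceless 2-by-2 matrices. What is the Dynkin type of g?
This is sl(2), which has dimension 2^2 - 1 = 3 and rank 2 - 1 = 1 (a Cartan subalgebra is the diagonal traceless matrices). In the classification of classical Lie algebras, the special linear algebra sl(n+1) has type A_n; here n = 1, so the Dynkin diagram is a chain of 1 nodes with single edges (A_1). Hence the type is A_1.

A_1 (sl(2))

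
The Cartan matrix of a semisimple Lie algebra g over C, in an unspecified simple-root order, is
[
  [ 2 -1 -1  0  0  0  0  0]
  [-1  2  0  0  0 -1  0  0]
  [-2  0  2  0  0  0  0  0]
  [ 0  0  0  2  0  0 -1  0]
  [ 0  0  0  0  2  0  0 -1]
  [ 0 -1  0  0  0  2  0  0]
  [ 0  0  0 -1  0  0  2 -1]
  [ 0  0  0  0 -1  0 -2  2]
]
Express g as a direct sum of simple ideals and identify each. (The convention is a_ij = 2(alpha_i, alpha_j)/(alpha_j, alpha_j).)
The diagram associated to this matrix has two connected components: the simple roots {alpha_1, alpha_2, alpha_3, alpha_6} form a chain of 4 nodes with a double edge at one end; the terminal node there is the unique long simple root (C_4), and {alpha_4, alpha_5, alpha_7, alpha_8} form a chain of 4 nodes with a double edge between the middle two (F_4). A semisimple Lie algebra decomposes uniquely as the direct sum of simple ideals, one per connected component of its Dynkin diagram, so g ≅ C_4 ⊕ F_4 (dimension 36 + 52 = 88).

type C_4 + type F_4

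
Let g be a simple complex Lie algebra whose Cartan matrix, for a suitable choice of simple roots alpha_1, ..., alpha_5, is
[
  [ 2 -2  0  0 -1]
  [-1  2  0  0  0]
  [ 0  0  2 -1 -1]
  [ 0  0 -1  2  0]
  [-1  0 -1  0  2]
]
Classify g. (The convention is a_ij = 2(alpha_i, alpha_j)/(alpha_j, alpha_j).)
B_5

The matrix has rank 5 with 2's on the diagonal. Reading the off-diagonal entries as Dynkin edges (a single edge where a_ij = a_ji = -1; a double or triple edge where a_ij * a_ji = 2 or 3), the diagram is a chain of 5 nodes with a double edge at one end; the terminal node there is the unique short simple root (B_5). One simple-root ordering that puts it in standard form is (alpha_4, alpha_3, alpha_5, alpha_1, alpha_2). So the algebra is type B_5, i.e. so(11).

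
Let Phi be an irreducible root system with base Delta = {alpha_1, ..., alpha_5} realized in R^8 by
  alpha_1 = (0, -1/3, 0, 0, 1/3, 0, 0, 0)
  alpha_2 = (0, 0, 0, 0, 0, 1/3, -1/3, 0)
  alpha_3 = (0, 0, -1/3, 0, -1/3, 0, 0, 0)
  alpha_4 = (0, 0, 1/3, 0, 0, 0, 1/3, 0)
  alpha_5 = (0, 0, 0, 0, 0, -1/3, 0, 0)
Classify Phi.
Compute the Cartan integers a_ij = 2(alpha_i, alpha_j)/(alpha_j, alpha_j); the resulting 5x5 Cartan matrix is
[[2, 0, -1, 0, 0], [0, 2, 0, -1, -2], [-1, 0, 2, -1, 0], [0, -1, -1, 2, 0], [0, -1, 0, 0, 2]].
The roots have two lengths (squared-length ratio 2:1); the short ones are alpha_{5}. The associated Dynkin diagram is a chain of 5 nodes with a double edge at one end; the terminal node there is the unique short simple root (B_5), so the type is B_5 (the algebra so(11)).

B_5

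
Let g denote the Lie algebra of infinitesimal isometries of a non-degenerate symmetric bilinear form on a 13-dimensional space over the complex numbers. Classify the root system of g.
type B_6

This is so(13) with 13 odd, which has dimension 13(13-1)/2 = 78 and rank (13-1)/2 = 6. In the classification of classical Lie algebras, the orthogonal algebra so(2n+1) in an odd number of variables has type B_n; here n = 6, so the Dynkin diagram is a chain of 6 nodes with a double edge at one end; the terminal node there is the unique short simple root (B_6). Hence the type is B_6.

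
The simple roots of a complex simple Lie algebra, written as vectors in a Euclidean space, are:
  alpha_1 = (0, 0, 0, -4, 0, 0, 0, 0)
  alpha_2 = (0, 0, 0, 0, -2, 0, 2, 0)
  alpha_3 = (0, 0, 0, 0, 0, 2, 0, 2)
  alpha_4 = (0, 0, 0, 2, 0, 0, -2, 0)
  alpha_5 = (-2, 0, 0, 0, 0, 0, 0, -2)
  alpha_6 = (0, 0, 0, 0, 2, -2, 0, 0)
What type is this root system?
Compute the Cartan integers a_ij = 2(alpha_i, alpha_j)/(alpha_j, alpha_j); the resulting 6x6 Cartan matrix is
[[2, 0, 0, -2, 0, 0], [0, 2, 0, -1, 0, -1], [0, 0, 2, 0, -1, -1], [-1, -1, 0, 2, 0, 0], [0, 0, -1, 0, 2, 0], [0, -1, -1, 0, 0, 2]].
The roots have two lengths (squared-length ratio 2:1); the short ones are alpha_{2,3,4,5,6}. The associated Dynkin diagram is a chain of 6 nodes with a double edge at one end; the terminal node there is the unique long simple root (C_6), so the type is C_6 (the algebra sp(12)).

C_6 (sp(12))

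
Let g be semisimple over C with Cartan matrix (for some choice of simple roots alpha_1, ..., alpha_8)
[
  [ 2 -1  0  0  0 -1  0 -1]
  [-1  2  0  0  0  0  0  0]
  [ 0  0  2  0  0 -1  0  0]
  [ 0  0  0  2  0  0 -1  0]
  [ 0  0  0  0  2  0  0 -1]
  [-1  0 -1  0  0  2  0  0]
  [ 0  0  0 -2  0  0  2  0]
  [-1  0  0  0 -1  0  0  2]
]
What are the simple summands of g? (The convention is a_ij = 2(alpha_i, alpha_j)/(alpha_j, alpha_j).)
type B_2 + type E_6

The diagram associated to this matrix has two connected components: the simple roots {alpha_4, alpha_7} form a chain of 2 nodes with a double edge at one end; the terminal node there is the unique short simple root (B_2), and {alpha_1, alpha_2, alpha_3, alpha_5, alpha_6, alpha_8} form a chain of 5 nodes with one extra node attached to the third node from one end (E_6). A semisimple Lie algebra decomposes uniquely as the direct sum of simple ideals, one per connected component of its Dynkin diagram, so g ≅ B_2 ⊕ E_6 (dimension 10 + 78 = 88).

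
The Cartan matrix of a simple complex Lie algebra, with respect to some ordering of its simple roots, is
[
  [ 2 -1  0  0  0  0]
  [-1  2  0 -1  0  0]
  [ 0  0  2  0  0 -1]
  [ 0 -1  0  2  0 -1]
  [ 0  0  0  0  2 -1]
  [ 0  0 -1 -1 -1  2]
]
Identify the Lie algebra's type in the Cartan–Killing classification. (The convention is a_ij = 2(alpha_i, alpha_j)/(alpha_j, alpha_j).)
The matrix has rank 6 with 2's on the diagonal. Reading the off-diagonal entries as Dynkin edges (a single edge where a_ij = a_ji = -1; a double or triple edge where a_ij * a_ji = 2 or 3), the diagram is a chain of 4 nodes with a fork of two nodes at one end (D_6). One simple-root ordering that puts it in standard form is (alpha_1, alpha_2, alpha_4, alpha_6, alpha_5, alpha_3). So the algebra is type D_6, i.e. so(12).

type D_6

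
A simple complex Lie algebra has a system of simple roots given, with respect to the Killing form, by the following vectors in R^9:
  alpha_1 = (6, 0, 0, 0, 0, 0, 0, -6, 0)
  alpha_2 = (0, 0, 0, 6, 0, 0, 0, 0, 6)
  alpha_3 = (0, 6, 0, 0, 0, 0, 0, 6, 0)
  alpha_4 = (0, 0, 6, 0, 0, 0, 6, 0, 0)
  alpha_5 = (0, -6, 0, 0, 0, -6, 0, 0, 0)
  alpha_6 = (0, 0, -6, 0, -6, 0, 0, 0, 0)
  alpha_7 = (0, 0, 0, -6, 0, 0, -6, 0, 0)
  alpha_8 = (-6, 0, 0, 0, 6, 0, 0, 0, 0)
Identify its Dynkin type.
A_8 (sl(9))

Compute the Cartan integers a_ij = 2(alpha_i, alpha_j)/(alpha_j, alpha_j); the resulting 8x8 Cartan matrix is
[[2, 0, -1, 0, 0, 0, 0, -1], [0, 2, 0, 0, 0, 0, -1, 0], [-1, 0, 2, 0, -1, 0, 0, 0], [0, 0, 0, 2, 0, -1, -1, 0], [0, 0, -1, 0, 2, 0, 0, 0], [0, 0, 0, -1, 0, 2, 0, -1], [0, -1, 0, -1, 0, 0, 2, 0], [-1, 0, 0, 0, 0, -1, 0, 2]].
All simple roots have the same length, so the diagram is simply laced. The associated Dynkin diagram is a chain of 8 nodes with single edges (A_8), so the type is A_8 (the algebra sl(9)).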